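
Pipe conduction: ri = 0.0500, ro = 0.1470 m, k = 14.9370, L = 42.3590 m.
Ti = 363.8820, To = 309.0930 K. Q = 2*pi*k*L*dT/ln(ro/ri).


dT = 54.7890 K
ln(ro/ri) = 1.0784
Q = 2*pi*14.9370*42.3590*54.7890 / 1.0784 = 201975.4499 W

201975.4499 W


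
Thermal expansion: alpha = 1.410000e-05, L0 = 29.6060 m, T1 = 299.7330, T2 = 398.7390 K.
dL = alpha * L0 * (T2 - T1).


dT = 99.0060 K
dL = 1.410000e-05 * 29.6060 * 99.0060 = 0.041330 m
L_final = 29.647330 m

dL = 0.041330 m


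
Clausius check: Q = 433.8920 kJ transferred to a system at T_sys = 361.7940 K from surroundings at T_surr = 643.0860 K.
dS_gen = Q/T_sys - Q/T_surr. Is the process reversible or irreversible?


dS_sys = 433.8920/361.7940 = 1.1993 kJ/K
dS_surr = -433.8920/643.0860 = -0.6747 kJ/K
dS_gen = 1.1993 - 0.6747 = 0.5246 kJ/K (irreversible)

dS_gen = 0.5246 kJ/K, irreversible


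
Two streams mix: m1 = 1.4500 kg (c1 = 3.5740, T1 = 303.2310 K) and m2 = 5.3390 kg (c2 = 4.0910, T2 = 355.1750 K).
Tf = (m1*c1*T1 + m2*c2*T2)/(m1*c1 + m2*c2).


num = 9329.1127
den = 27.0241
Tf = 345.2139 K

345.2139 K


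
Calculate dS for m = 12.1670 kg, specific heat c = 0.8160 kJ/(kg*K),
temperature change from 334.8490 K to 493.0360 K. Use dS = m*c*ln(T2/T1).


T2/T1 = 1.4724
ln(T2/T1) = 0.3869
dS = 12.1670 * 0.8160 * 0.3869 = 3.8413 kJ/K

3.8413 kJ/K


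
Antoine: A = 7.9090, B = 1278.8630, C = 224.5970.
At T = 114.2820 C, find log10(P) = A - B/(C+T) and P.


C+T = 338.8790
B/(C+T) = 3.7738
log10(P) = 7.9090 - 3.7738 = 4.1352
P = 10^4.1352 = 13651.9843 mmHg

13651.9843 mmHg


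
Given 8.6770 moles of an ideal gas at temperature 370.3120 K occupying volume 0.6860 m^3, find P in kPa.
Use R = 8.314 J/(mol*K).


P = nRT/V = 8.6770 * 8.314 * 370.3120 / 0.6860
= 26714.5217 / 0.6860 = 38942.4515 Pa = 38.9425 kPa

38.9425 kPa


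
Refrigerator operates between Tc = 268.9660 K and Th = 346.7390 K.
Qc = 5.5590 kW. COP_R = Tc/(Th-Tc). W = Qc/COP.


COP = 268.9660 / 77.7730 = 3.4583
W = 5.5590 / 3.4583 = 1.6074 kW

COP = 3.4583, W = 1.6074 kW


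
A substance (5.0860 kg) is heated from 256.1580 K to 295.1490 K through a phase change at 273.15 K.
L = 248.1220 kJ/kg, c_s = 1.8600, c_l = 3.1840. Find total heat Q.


Q1 (sensible, solid) = 5.0860 * 1.8600 * 16.9920 = 160.7436 kJ
Q2 (latent) = 5.0860 * 248.1220 = 1261.9485 kJ
Q3 (sensible, liquid) = 5.0860 * 3.1840 * 21.9990 = 356.2479 kJ
Q_total = 1778.9401 kJ

1778.9401 kJ


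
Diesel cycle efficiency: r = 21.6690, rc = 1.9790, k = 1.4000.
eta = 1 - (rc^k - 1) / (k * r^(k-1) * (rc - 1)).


r^(k-1) = 3.4224
rc^k = 2.6003
eta = 0.6588 = 65.8842%

65.8842%


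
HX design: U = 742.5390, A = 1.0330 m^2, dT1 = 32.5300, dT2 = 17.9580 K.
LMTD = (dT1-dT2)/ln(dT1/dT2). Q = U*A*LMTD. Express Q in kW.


LMTD = 24.5267 K
Q = 742.5390 * 1.0330 * 24.5267 = 18813.0597 W = 18.8131 kW

18.8131 kW


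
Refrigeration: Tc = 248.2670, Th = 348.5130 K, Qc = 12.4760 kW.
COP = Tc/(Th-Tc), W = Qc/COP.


COP = 248.2670 / 100.2460 = 2.4766
W = 12.4760 / 2.4766 = 5.0376 kW

COP = 2.4766, W = 5.0376 kW


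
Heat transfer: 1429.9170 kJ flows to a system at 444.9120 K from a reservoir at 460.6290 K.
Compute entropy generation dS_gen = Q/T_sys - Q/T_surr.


dS_sys = 1429.9170/444.9120 = 3.2139 kJ/K
dS_surr = -1429.9170/460.6290 = -3.1043 kJ/K
dS_gen = 3.2139 - 3.1043 = 0.1097 kJ/K (irreversible)

dS_gen = 0.1097 kJ/K, irreversible


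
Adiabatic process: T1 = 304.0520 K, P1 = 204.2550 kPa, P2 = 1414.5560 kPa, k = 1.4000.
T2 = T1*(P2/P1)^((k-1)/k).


(k-1)/k = 0.2857
(P2/P1)^exp = 1.7383
T2 = 304.0520 * 1.7383 = 528.5374 K

528.5374 K


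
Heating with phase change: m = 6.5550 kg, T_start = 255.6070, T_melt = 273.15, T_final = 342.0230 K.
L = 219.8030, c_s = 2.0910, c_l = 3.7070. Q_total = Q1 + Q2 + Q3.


Q1 (sensible, solid) = 6.5550 * 2.0910 * 17.5430 = 240.4532 kJ
Q2 (latent) = 6.5550 * 219.8030 = 1440.8087 kJ
Q3 (sensible, liquid) = 6.5550 * 3.7070 * 68.8730 = 1673.5715 kJ
Q_total = 3354.8334 kJ

3354.8334 kJ


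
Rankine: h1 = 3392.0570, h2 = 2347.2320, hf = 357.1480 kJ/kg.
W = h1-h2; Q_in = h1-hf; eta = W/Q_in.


W = 1044.8250 kJ/kg
Q_in = 3034.9090 kJ/kg
eta = 0.3443 = 34.4269%

eta = 34.4269%


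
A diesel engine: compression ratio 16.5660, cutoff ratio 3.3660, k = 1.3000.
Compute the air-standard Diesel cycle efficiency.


r^(k-1) = 2.3215
rc^k = 4.8445
eta = 0.4616 = 46.1587%

46.1587%


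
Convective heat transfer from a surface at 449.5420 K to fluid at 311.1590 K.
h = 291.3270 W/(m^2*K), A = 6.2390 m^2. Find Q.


dT = 138.3830 K
Q = 291.3270 * 6.2390 * 138.3830 = 251523.4398 W

251523.4398 W


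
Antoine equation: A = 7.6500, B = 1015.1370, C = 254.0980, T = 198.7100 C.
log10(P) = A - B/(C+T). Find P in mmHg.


C+T = 452.8080
B/(C+T) = 2.2419
log10(P) = 7.6500 - 2.2419 = 5.4081
P = 10^5.4081 = 255934.7596 mmHg

255934.7596 mmHg


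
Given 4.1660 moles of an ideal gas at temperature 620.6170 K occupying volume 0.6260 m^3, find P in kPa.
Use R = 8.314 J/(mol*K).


P = nRT/V = 4.1660 * 8.314 * 620.6170 / 0.6260
= 21495.7674 / 0.6260 = 34338.2865 Pa = 34.3383 kPa

34.3383 kPa


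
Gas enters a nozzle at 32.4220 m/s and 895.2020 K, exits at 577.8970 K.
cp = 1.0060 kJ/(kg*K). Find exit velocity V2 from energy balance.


dT = 317.3050 K
2*cp*1000*dT = 638417.6600
V1^2 = 1051.1861
V2 = sqrt(639468.8461) = 799.6680 m/s

799.6680 m/s


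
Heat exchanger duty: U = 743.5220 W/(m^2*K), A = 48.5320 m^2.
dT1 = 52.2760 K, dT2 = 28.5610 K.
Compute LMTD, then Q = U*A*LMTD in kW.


LMTD = 39.2311 K
Q = 743.5220 * 48.5320 * 39.2311 = 1415638.1810 W = 1415.6382 kW

1415.6382 kW


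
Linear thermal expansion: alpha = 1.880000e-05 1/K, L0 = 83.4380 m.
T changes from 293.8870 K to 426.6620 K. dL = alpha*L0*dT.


dT = 132.7750 K
dL = 1.880000e-05 * 83.4380 * 132.7750 = 0.208275 m
L_final = 83.646275 m

dL = 0.208275 m


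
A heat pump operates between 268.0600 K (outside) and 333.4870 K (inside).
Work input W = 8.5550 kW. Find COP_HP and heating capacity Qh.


COP = 333.4870 / 65.4270 = 5.0971
Qh = 5.0971 * 8.5550 = 43.6056 kW

COP = 5.0971, Qh = 43.6056 kW


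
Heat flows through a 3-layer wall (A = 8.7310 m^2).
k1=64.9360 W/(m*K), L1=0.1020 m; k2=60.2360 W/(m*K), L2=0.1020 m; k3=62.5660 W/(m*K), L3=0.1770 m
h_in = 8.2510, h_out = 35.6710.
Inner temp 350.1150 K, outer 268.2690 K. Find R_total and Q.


R_conv_in = 1/(8.2510*8.7310) = 0.0139
R_1 = 0.1020/(64.9360*8.7310) = 0.0002
R_2 = 0.1020/(60.2360*8.7310) = 0.0002
R_3 = 0.1770/(62.5660*8.7310) = 0.0003
R_conv_out = 1/(35.6710*8.7310) = 0.0032
R_total = 0.0178 K/W
Q = 81.8460 / 0.0178 = 4600.6731 W

R_total = 0.0178 K/W, Q = 4600.6731 W


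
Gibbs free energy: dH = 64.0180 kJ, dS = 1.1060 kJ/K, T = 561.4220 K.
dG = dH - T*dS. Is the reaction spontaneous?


T*dS = 561.4220 * 1.1060 = 620.9327 kJ
dG = 64.0180 - 620.9327 = -556.9147 kJ (spontaneous)

dG = -556.9147 kJ, spontaneous


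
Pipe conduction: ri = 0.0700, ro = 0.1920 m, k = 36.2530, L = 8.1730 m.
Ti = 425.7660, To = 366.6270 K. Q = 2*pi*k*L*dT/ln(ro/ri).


dT = 59.1390 K
ln(ro/ri) = 1.0090
Q = 2*pi*36.2530*8.1730*59.1390 / 1.0090 = 109115.9085 W

109115.9085 W


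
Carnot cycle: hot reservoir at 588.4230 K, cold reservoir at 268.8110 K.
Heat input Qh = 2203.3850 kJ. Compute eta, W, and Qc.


eta = 1 - 268.8110/588.4230 = 0.5432
W = 0.5432 * 2203.3850 = 1196.8062 kJ
Qc = 2203.3850 - 1196.8062 = 1006.5788 kJ

eta = 54.3167%, W = 1196.8062 kJ, Qc = 1006.5788 kJ


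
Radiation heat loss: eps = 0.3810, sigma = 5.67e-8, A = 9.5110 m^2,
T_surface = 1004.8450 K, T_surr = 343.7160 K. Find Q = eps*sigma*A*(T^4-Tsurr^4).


T^4 = 1.0195e+12
Tsurr^4 = 1.3957e+10
Q = 0.3810 * 5.67e-8 * 9.5110 * 1.0056e+12 = 206606.4933 W

206606.4933 W


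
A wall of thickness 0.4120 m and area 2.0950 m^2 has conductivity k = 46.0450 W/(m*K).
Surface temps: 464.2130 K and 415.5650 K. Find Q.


dT = 48.6480 K
Q = 46.0450 * 2.0950 * 48.6480 / 0.4120 = 11390.2768 W

11390.2768 W


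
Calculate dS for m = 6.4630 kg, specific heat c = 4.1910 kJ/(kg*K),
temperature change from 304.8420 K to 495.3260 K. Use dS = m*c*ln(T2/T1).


T2/T1 = 1.6249
ln(T2/T1) = 0.4854
dS = 6.4630 * 4.1910 * 0.4854 = 13.1484 kJ/K

13.1484 kJ/K


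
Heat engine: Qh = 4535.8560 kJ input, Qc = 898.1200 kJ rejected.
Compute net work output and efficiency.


W = 4535.8560 - 898.1200 = 3637.7360 kJ
eta = 3637.7360 / 4535.8560 = 0.8020 = 80.1995%

W = 3637.7360 kJ, eta = 80.1995%


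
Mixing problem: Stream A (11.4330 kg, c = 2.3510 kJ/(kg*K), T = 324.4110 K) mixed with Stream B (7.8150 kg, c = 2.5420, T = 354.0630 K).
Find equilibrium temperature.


num = 15753.5577
den = 46.7447
Tf = 337.0126 K

337.0126 K


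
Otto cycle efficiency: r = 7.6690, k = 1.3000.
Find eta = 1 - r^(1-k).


r^(k-1) = 1.8426
eta = 1 - 1/1.8426 = 0.4573 = 45.7277%

45.7277%


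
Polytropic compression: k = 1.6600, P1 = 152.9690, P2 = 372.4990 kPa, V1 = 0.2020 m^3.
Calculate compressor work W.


(k-1)/k = 0.3976
(P2/P1)^exp = 1.4245
W = 2.5152 * 152.9690 * 0.2020 * (1.4245 - 1) = 32.9949 kJ

32.9949 kJ


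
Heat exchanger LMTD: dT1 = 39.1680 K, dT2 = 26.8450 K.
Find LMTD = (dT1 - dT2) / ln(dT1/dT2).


dT1/dT2 = 1.4590
ln(dT1/dT2) = 0.3778
LMTD = 12.3230 / 0.3778 = 32.6195 K

32.6195 K


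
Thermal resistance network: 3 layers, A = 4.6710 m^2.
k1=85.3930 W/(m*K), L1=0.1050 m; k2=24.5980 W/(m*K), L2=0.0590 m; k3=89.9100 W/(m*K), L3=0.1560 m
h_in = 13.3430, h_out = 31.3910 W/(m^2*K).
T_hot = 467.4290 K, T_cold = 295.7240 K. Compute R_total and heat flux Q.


R_conv_in = 1/(13.3430*4.6710) = 0.0160
R_1 = 0.1050/(85.3930*4.6710) = 0.0003
R_2 = 0.0590/(24.5980*4.6710) = 0.0005
R_3 = 0.1560/(89.9100*4.6710) = 0.0004
R_conv_out = 1/(31.3910*4.6710) = 0.0068
R_total = 0.0240 K/W
Q = 171.7050 / 0.0240 = 7150.4730 W

R_total = 0.0240 K/W, Q = 7150.4730 W


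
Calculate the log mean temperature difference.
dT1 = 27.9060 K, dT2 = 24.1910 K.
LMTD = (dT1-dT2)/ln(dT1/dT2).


dT1/dT2 = 1.1536
ln(dT1/dT2) = 0.1429
LMTD = 3.7150 / 0.1429 = 26.0043 K

26.0043 K


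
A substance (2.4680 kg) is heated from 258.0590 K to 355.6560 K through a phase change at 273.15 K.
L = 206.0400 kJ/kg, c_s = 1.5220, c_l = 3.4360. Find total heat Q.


Q1 (sensible, solid) = 2.4680 * 1.5220 * 15.0910 = 56.6863 kJ
Q2 (latent) = 2.4680 * 206.0400 = 508.5067 kJ
Q3 (sensible, liquid) = 2.4680 * 3.4360 * 82.5060 = 699.6548 kJ
Q_total = 1264.8478 kJ

1264.8478 kJ


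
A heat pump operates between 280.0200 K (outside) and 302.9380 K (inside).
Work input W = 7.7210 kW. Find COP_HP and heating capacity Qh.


COP = 302.9380 / 22.9180 = 13.2183
Qh = 13.2183 * 7.7210 = 102.0588 kW

COP = 13.2183, Qh = 102.0588 kW


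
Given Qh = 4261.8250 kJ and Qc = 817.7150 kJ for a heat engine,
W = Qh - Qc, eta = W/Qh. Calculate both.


W = 4261.8250 - 817.7150 = 3444.1100 kJ
eta = 3444.1100 / 4261.8250 = 0.8081 = 80.8130%

W = 3444.1100 kJ, eta = 80.8130%


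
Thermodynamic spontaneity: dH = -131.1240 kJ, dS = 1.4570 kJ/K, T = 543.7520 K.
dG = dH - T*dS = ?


T*dS = 543.7520 * 1.4570 = 792.2467 kJ
dG = -131.1240 - 792.2467 = -923.3707 kJ (spontaneous)

dG = -923.3707 kJ, spontaneous


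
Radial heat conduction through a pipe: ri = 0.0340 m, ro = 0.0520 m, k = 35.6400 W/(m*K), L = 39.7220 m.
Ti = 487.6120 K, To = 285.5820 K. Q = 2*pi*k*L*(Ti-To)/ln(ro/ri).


dT = 202.0300 K
ln(ro/ri) = 0.4249
Q = 2*pi*35.6400*39.7220*202.0300 / 0.4249 = 4229557.9676 W

4229557.9676 W


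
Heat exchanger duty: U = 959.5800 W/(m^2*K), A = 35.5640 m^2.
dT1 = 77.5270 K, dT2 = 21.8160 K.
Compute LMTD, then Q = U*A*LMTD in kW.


LMTD = 43.9367 K
Q = 959.5800 * 35.5640 * 43.9367 = 1499406.6870 W = 1499.4067 kW

1499.4067 kW


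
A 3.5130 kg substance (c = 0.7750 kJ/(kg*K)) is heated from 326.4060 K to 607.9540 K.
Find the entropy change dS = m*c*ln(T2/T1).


T2/T1 = 1.8626
ln(T2/T1) = 0.6220
dS = 3.5130 * 0.7750 * 0.6220 = 1.6933 kJ/K

1.6933 kJ/K


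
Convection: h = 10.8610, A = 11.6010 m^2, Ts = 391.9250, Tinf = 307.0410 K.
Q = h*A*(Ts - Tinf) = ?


dT = 84.8840 K
Q = 10.8610 * 11.6010 * 84.8840 = 10695.2534 W

10695.2534 W


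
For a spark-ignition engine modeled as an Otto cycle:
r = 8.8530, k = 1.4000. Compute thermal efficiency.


r^(k-1) = 2.3924
eta = 1 - 1/2.3924 = 0.5820 = 58.2012%

58.2012%


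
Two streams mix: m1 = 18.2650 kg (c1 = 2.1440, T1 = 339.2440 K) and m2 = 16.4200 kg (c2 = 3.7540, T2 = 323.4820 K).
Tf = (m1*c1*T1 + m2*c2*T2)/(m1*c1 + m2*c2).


num = 33224.4998
den = 100.8008
Tf = 329.6054 K

329.6054 K


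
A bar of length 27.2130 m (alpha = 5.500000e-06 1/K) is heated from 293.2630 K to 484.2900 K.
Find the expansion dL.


dT = 191.0270 K
dL = 5.500000e-06 * 27.2130 * 191.0270 = 0.028591 m
L_final = 27.241591 m

dL = 0.028591 m


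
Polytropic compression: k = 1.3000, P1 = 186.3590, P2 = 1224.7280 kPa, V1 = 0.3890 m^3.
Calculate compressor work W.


(k-1)/k = 0.2308
(P2/P1)^exp = 1.5442
W = 4.3333 * 186.3590 * 0.3890 * (1.5442 - 1) = 170.9478 kJ

170.9478 kJ


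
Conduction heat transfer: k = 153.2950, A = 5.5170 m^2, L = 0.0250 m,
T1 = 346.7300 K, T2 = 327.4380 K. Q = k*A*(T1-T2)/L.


dT = 19.2920 K
Q = 153.2950 * 5.5170 * 19.2920 / 0.0250 = 652631.7805 W

652631.7805 W


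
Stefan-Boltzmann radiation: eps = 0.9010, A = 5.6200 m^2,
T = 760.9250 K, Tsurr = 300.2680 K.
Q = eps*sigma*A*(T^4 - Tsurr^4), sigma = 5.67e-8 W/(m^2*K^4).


T^4 = 3.3525e+11
Tsurr^4 = 8.1290e+09
Q = 0.9010 * 5.67e-8 * 5.6200 * 3.2712e+11 = 93918.5123 W

93918.5123 W


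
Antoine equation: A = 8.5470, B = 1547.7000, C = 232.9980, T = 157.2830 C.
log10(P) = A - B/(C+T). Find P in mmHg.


C+T = 390.2810
B/(C+T) = 3.9656
log10(P) = 8.5470 - 3.9656 = 4.5814
P = 10^4.5814 = 38141.3210 mmHg

38141.3210 mmHg


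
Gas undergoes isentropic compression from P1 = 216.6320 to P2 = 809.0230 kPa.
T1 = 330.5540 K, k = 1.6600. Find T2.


(k-1)/k = 0.3976
(P2/P1)^exp = 1.6886
T2 = 330.5540 * 1.6886 = 558.1602 K

558.1602 K


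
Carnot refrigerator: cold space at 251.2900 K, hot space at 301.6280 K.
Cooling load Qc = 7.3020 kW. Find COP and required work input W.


COP = 251.2900 / 50.3380 = 4.9921
W = 7.3020 / 4.9921 = 1.4627 kW

COP = 4.9921, W = 1.4627 kW


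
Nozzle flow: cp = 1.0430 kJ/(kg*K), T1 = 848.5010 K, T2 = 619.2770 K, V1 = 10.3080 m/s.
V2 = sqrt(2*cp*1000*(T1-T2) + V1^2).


dT = 229.2240 K
2*cp*1000*dT = 478161.2640
V1^2 = 106.2549
V2 = sqrt(478267.5189) = 691.5689 m/s

691.5689 m/s


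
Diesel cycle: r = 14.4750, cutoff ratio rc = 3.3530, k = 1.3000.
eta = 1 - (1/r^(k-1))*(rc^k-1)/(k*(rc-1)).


r^(k-1) = 2.2294
rc^k = 4.8202
eta = 0.4398 = 43.9812%

43.9812%


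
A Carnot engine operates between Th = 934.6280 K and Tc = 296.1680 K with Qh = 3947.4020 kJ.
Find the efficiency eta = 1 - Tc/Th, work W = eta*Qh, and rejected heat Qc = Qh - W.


eta = 1 - 296.1680/934.6280 = 0.6831
W = 0.6831 * 3947.4020 = 2696.5362 kJ
Qc = 3947.4020 - 2696.5362 = 1250.8658 kJ

eta = 68.3117%, W = 2696.5362 kJ, Qc = 1250.8658 kJ


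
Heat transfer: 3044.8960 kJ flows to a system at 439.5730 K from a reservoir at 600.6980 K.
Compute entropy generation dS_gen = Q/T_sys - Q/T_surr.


dS_sys = 3044.8960/439.5730 = 6.9269 kJ/K
dS_surr = -3044.8960/600.6980 = -5.0689 kJ/K
dS_gen = 6.9269 - 5.0689 = 1.8580 kJ/K (irreversible)

dS_gen = 1.8580 kJ/K, irreversible


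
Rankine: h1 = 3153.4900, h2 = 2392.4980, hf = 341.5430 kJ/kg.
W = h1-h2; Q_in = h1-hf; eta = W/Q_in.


W = 760.9920 kJ/kg
Q_in = 2811.9470 kJ/kg
eta = 0.2706 = 27.0628%

eta = 27.0628%


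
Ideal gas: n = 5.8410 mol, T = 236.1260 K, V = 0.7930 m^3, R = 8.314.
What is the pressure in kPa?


P = nRT/V = 5.8410 * 8.314 * 236.1260 / 0.7930
= 11466.7683 / 0.7930 = 14459.9852 Pa = 14.4600 kPa

14.4600 kPa


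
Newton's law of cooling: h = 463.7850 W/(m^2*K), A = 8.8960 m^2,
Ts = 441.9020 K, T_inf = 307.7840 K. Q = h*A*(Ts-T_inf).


dT = 134.1180 K
Q = 463.7850 * 8.8960 * 134.1180 = 553348.2503 W

553348.2503 W


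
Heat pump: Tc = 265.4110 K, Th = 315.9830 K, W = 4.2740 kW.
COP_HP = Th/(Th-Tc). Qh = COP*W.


COP = 315.9830 / 50.5720 = 6.2482
Qh = 6.2482 * 4.2740 = 26.7047 kW

COP = 6.2482, Qh = 26.7047 kW


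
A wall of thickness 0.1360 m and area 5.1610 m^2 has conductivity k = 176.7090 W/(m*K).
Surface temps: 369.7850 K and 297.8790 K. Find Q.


dT = 71.9060 K
Q = 176.7090 * 5.1610 * 71.9060 / 0.1360 = 482190.6116 W

482190.6116 W


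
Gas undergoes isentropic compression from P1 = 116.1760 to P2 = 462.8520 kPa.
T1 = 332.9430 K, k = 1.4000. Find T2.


(k-1)/k = 0.2857
(P2/P1)^exp = 1.4843
T2 = 332.9430 * 1.4843 = 494.1872 K

494.1872 K


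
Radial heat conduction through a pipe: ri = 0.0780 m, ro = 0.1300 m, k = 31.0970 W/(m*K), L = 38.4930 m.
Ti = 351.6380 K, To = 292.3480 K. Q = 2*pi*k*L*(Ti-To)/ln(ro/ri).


dT = 59.2900 K
ln(ro/ri) = 0.5108
Q = 2*pi*31.0970*38.4930*59.2900 / 0.5108 = 872949.0528 W

872949.0528 W


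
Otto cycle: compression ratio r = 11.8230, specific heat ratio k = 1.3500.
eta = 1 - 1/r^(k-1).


r^(k-1) = 2.3739
eta = 1 - 1/2.3739 = 0.5787 = 57.8745%

57.8745%


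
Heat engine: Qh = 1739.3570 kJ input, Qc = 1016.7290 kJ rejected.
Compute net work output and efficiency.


W = 1739.3570 - 1016.7290 = 722.6280 kJ
eta = 722.6280 / 1739.3570 = 0.4155 = 41.5457%

W = 722.6280 kJ, eta = 41.5457%


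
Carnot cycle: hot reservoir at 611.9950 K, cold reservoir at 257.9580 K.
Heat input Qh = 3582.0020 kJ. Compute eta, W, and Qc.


eta = 1 - 257.9580/611.9950 = 0.5785
W = 0.5785 * 3582.0020 = 2072.1758 kJ
Qc = 3582.0020 - 2072.1758 = 1509.8262 kJ

eta = 57.8497%, W = 2072.1758 kJ, Qc = 1509.8262 kJ


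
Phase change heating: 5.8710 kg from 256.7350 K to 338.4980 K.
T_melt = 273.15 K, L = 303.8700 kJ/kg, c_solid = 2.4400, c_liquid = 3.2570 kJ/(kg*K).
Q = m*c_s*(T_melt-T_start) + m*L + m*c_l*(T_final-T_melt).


Q1 (sensible, solid) = 5.8710 * 2.4400 * 16.4150 = 235.1488 kJ
Q2 (latent) = 5.8710 * 303.8700 = 1784.0208 kJ
Q3 (sensible, liquid) = 5.8710 * 3.2570 * 65.3480 = 1249.5745 kJ
Q_total = 3268.7440 kJ

3268.7440 kJ


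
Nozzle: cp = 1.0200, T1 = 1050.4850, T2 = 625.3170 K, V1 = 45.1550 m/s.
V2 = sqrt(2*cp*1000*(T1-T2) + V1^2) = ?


dT = 425.1680 K
2*cp*1000*dT = 867342.7200
V1^2 = 2038.9740
V2 = sqrt(869381.6940) = 932.4064 m/s

932.4064 m/s


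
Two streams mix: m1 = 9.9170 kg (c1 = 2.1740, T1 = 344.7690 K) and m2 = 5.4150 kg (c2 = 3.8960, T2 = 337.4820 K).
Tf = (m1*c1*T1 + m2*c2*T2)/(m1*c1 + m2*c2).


num = 14552.8710
den = 42.6564
Tf = 341.1650 K

341.1650 K


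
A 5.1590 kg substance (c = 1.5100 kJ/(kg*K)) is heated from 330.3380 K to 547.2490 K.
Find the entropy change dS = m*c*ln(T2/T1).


T2/T1 = 1.6566
ln(T2/T1) = 0.5048
dS = 5.1590 * 1.5100 * 0.5048 = 3.9323 kJ/K

3.9323 kJ/K


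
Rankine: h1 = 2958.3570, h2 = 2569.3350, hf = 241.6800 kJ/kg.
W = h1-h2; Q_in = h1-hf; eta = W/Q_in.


W = 389.0220 kJ/kg
Q_in = 2716.6770 kJ/kg
eta = 0.1432 = 14.3198%

eta = 14.3198%


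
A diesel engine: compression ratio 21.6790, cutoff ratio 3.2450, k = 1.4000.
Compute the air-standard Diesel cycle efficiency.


r^(k-1) = 3.4231
rc^k = 5.1964
eta = 0.6100 = 60.9955%

60.9955%


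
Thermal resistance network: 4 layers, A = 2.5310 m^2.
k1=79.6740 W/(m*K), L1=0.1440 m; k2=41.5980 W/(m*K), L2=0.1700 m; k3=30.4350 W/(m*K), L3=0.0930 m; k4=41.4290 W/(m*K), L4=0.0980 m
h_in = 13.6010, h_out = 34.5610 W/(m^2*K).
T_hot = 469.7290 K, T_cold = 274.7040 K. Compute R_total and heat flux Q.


R_conv_in = 1/(13.6010*2.5310) = 0.0290
R_1 = 0.1440/(79.6740*2.5310) = 0.0007
R_2 = 0.1700/(41.5980*2.5310) = 0.0016
R_3 = 0.0930/(30.4350*2.5310) = 0.0012
R_4 = 0.0980/(41.4290*2.5310) = 0.0009
R_conv_out = 1/(34.5610*2.5310) = 0.0114
R_total = 0.0450 K/W
Q = 195.0250 / 0.0450 = 4338.5118 W

R_total = 0.0450 K/W, Q = 4338.5118 W


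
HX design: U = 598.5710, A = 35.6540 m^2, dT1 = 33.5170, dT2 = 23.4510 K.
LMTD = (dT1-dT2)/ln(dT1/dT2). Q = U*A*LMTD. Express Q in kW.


LMTD = 28.1851 K
Q = 598.5710 * 35.6540 * 28.1851 = 601509.9392 W = 601.5099 kW

601.5099 kW


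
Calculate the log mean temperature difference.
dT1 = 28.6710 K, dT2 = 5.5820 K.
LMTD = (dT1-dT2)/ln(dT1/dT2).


dT1/dT2 = 5.1363
ln(dT1/dT2) = 1.6363
LMTD = 23.0890 / 1.6363 = 14.1102 K

14.1102 K


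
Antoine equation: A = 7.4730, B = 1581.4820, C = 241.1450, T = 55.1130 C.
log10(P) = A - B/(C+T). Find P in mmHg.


C+T = 296.2580
B/(C+T) = 5.3382
log10(P) = 7.4730 - 5.3382 = 2.1348
P = 10^2.1348 = 136.3981 mmHg

136.3981 mmHg


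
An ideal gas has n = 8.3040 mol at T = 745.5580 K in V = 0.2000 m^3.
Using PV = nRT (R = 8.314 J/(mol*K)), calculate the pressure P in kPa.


P = nRT/V = 8.3040 * 8.314 * 745.5580 / 0.2000
= 51472.9187 / 0.2000 = 257364.5937 Pa = 257.3646 kPa

257.3646 kPa


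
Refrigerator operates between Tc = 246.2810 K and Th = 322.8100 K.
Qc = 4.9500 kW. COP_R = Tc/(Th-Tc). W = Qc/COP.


COP = 246.2810 / 76.5290 = 3.2181
W = 4.9500 / 3.2181 = 1.5382 kW

COP = 3.2181, W = 1.5382 kW


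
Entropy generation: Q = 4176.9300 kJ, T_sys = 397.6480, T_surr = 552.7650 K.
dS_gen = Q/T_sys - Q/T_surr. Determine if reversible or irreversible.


dS_sys = 4176.9300/397.6480 = 10.5041 kJ/K
dS_surr = -4176.9300/552.7650 = -7.5564 kJ/K
dS_gen = 10.5041 - 7.5564 = 2.9477 kJ/K (irreversible)

dS_gen = 2.9477 kJ/K, irreversible


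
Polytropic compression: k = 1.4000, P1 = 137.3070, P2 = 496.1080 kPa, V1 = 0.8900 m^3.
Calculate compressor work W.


(k-1)/k = 0.2857
(P2/P1)^exp = 1.4434
W = 3.5000 * 137.3070 * 0.8900 * (1.4434 - 1) = 189.6594 kJ

189.6594 kJ


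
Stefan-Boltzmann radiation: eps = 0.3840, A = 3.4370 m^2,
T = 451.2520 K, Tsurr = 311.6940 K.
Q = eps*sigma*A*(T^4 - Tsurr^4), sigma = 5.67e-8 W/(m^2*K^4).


T^4 = 4.1465e+10
Tsurr^4 = 9.4387e+09
Q = 0.3840 * 5.67e-8 * 3.4370 * 3.2026e+10 = 2396.5887 W

2396.5887 W


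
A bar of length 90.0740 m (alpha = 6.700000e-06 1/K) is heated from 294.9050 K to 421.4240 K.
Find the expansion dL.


dT = 126.5190 K
dL = 6.700000e-06 * 90.0740 * 126.5190 = 0.076354 m
L_final = 90.150354 m

dL = 0.076354 m


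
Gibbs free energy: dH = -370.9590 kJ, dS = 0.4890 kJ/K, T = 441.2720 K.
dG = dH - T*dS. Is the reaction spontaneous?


T*dS = 441.2720 * 0.4890 = 215.7820 kJ
dG = -370.9590 - 215.7820 = -586.7410 kJ (spontaneous)

dG = -586.7410 kJ, spontaneous


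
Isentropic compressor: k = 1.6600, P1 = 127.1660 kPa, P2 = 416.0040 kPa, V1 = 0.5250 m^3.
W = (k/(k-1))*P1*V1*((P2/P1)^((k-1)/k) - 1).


(k-1)/k = 0.3976
(P2/P1)^exp = 1.6020
W = 2.5152 * 127.1660 * 0.5250 * (1.6020 - 1) = 101.0784 kJ

101.0784 kJ


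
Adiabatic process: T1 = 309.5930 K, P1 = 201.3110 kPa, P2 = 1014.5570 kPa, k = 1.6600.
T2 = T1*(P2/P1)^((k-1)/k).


(k-1)/k = 0.3976
(P2/P1)^exp = 1.9023
T2 = 309.5930 * 1.9023 = 588.9279 K

588.9279 K


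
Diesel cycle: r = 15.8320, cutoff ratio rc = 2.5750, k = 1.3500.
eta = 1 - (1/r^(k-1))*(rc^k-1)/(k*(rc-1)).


r^(k-1) = 2.6293
rc^k = 3.5855
eta = 0.5375 = 53.7521%

53.7521%


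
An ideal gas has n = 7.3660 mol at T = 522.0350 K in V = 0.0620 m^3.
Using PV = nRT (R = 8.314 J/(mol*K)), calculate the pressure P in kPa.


P = nRT/V = 7.3660 * 8.314 * 522.0350 / 0.0620
= 31969.9058 / 0.0620 = 515643.6413 Pa = 515.6436 kPa

515.6436 kPa


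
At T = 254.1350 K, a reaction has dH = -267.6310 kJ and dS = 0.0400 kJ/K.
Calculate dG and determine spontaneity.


T*dS = 254.1350 * 0.0400 = 10.1654 kJ
dG = -267.6310 - 10.1654 = -277.7964 kJ (spontaneous)

dG = -277.7964 kJ, spontaneous


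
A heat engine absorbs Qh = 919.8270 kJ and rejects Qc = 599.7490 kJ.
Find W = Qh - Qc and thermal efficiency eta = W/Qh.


W = 919.8270 - 599.7490 = 320.0780 kJ
eta = 320.0780 / 919.8270 = 0.3480 = 34.7976%

W = 320.0780 kJ, eta = 34.7976%


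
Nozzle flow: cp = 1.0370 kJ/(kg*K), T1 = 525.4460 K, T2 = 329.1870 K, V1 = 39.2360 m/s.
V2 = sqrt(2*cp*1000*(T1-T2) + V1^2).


dT = 196.2590 K
2*cp*1000*dT = 407041.1660
V1^2 = 1539.4637
V2 = sqrt(408580.6297) = 639.2031 m/s

639.2031 m/s


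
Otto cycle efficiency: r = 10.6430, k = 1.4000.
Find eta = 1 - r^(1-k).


r^(k-1) = 2.5753
eta = 1 - 1/2.5753 = 0.6117 = 61.1694%

61.1694%


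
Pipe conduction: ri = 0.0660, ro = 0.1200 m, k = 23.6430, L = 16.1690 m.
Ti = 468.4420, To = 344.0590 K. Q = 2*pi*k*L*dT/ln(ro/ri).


dT = 124.3830 K
ln(ro/ri) = 0.5978
Q = 2*pi*23.6430*16.1690*124.3830 / 0.5978 = 499739.6963 W

499739.6963 W


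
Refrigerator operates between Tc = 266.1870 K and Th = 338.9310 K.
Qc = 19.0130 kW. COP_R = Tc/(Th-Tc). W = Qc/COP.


COP = 266.1870 / 72.7440 = 3.6592
W = 19.0130 / 3.6592 = 5.1959 kW

COP = 3.6592, W = 5.1959 kW


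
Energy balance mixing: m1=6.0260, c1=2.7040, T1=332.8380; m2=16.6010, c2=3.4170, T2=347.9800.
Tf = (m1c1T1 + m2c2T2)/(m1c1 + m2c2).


num = 25162.7438
den = 73.0199
Tf = 344.6011 K

344.6011 K


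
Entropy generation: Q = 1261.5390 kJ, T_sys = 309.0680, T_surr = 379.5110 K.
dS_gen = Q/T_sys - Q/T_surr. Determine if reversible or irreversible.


dS_sys = 1261.5390/309.0680 = 4.0818 kJ/K
dS_surr = -1261.5390/379.5110 = -3.3241 kJ/K
dS_gen = 4.0818 - 3.3241 = 0.7576 kJ/K (irreversible)

dS_gen = 0.7576 kJ/K, irreversible


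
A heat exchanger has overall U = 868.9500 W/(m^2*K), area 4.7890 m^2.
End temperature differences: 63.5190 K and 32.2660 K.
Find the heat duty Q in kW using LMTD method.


LMTD = 46.1418 K
Q = 868.9500 * 4.7890 * 46.1418 = 192014.5823 W = 192.0146 kW

192.0146 kW


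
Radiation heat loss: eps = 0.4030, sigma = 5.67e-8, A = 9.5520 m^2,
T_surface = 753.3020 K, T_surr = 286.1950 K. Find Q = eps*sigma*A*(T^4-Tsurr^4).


T^4 = 3.2202e+11
Tsurr^4 = 6.7089e+09
Q = 0.4030 * 5.67e-8 * 9.5520 * 3.1531e+11 = 68820.0916 W

68820.0916 W


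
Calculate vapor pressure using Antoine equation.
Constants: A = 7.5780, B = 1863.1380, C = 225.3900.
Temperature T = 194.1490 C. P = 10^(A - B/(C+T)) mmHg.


C+T = 419.5390
B/(C+T) = 4.4409
log10(P) = 7.5780 - 4.4409 = 3.1371
P = 10^3.1371 = 1371.1429 mmHg

1371.1429 mmHg


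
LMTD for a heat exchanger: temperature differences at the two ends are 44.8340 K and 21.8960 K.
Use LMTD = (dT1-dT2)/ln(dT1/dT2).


dT1/dT2 = 2.0476
ln(dT1/dT2) = 0.7167
LMTD = 22.9380 / 0.7167 = 32.0067 K

32.0067 K


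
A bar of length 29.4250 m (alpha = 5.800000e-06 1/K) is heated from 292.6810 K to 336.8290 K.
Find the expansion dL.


dT = 44.1480 K
dL = 5.800000e-06 * 29.4250 * 44.1480 = 0.007535 m
L_final = 29.432535 m

dL = 0.007535 m


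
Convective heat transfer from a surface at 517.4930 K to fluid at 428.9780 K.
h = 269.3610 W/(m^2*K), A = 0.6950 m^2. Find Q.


dT = 88.5150 K
Q = 269.3610 * 0.6950 * 88.5150 = 16570.5298 W

16570.5298 W


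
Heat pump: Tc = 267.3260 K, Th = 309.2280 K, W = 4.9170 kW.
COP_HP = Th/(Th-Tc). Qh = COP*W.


COP = 309.2280 / 41.9020 = 7.3798
Qh = 7.3798 * 4.9170 = 36.2864 kW

COP = 7.3798, Qh = 36.2864 kW


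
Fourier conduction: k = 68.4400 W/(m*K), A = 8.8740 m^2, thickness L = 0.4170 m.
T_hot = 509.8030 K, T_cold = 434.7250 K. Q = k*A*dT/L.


dT = 75.0780 K
Q = 68.4400 * 8.8740 * 75.0780 / 0.4170 = 109346.7968 W

109346.7968 W


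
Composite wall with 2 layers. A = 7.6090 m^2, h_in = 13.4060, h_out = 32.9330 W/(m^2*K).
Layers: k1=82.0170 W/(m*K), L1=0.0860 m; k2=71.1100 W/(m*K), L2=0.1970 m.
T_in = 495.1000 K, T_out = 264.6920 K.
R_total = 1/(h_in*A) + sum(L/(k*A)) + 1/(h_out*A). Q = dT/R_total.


R_conv_in = 1/(13.4060*7.6090) = 0.0098
R_1 = 0.0860/(82.0170*7.6090) = 0.0001
R_2 = 0.1970/(71.1100*7.6090) = 0.0004
R_conv_out = 1/(32.9330*7.6090) = 0.0040
R_total = 0.0143 K/W
Q = 230.4080 / 0.0143 = 16117.1335 W

R_total = 0.0143 K/W, Q = 16117.1335 W


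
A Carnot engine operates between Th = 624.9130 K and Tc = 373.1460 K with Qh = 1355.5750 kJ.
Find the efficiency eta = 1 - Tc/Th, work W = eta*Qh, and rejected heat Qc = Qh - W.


eta = 1 - 373.1460/624.9130 = 0.4029
W = 0.4029 * 1355.5750 = 546.1385 kJ
Qc = 1355.5750 - 546.1385 = 809.4365 kJ

eta = 40.2883%, W = 546.1385 kJ, Qc = 809.4365 kJ


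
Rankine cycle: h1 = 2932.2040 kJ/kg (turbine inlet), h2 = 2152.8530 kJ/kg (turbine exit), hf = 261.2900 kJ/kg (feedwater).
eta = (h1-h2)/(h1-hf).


W = 779.3510 kJ/kg
Q_in = 2670.9140 kJ/kg
eta = 0.2918 = 29.1792%

eta = 29.1792%


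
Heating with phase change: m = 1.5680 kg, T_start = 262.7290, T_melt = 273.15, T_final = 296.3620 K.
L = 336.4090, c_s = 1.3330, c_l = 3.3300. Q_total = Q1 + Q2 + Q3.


Q1 (sensible, solid) = 1.5680 * 1.3330 * 10.4210 = 21.7814 kJ
Q2 (latent) = 1.5680 * 336.4090 = 527.4893 kJ
Q3 (sensible, liquid) = 1.5680 * 3.3300 * 23.2120 = 121.2001 kJ
Q_total = 670.4708 kJ

670.4708 kJ


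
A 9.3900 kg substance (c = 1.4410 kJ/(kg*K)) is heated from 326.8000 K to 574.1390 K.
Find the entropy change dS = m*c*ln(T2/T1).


T2/T1 = 1.7569
ln(T2/T1) = 0.5635
dS = 9.3900 * 1.4410 * 0.5635 = 7.6250 kJ/K

7.6250 kJ/K


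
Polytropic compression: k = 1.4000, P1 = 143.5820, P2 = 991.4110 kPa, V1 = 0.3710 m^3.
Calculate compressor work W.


(k-1)/k = 0.2857
(P2/P1)^exp = 1.7368
W = 3.5000 * 143.5820 * 0.3710 * (1.7368 - 1) = 137.3762 kJ

137.3762 kJ


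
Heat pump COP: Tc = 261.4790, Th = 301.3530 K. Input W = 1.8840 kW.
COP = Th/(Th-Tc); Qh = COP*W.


COP = 301.3530 / 39.8740 = 7.5576
Qh = 7.5576 * 1.8840 = 14.2386 kW

COP = 7.5576, Qh = 14.2386 kW


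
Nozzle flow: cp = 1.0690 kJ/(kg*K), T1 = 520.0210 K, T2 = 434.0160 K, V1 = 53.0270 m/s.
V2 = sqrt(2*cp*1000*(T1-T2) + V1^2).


dT = 86.0050 K
2*cp*1000*dT = 183878.6900
V1^2 = 2811.8627
V2 = sqrt(186690.5527) = 432.0770 m/s

432.0770 m/s


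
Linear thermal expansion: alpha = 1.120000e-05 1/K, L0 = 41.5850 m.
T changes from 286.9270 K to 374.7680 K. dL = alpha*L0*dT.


dT = 87.8410 K
dL = 1.120000e-05 * 41.5850 * 87.8410 = 0.040912 m
L_final = 41.625912 m

dL = 0.040912 m


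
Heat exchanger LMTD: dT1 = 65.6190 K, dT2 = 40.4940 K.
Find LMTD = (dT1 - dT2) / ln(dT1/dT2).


dT1/dT2 = 1.6205
ln(dT1/dT2) = 0.4827
LMTD = 25.1250 / 0.4827 = 52.0497 K

52.0497 K


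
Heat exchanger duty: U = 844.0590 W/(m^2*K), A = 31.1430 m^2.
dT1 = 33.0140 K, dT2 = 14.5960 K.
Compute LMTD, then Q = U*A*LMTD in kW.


LMTD = 22.5660 K
Q = 844.0590 * 31.1430 * 22.5660 = 593181.4190 W = 593.1814 kW

593.1814 kW


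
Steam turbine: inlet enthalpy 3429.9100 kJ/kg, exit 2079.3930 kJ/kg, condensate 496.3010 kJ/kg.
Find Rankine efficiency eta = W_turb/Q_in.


W = 1350.5170 kJ/kg
Q_in = 2933.6090 kJ/kg
eta = 0.4604 = 46.0360%

eta = 46.0360%


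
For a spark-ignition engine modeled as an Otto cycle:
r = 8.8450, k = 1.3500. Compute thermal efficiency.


r^(k-1) = 2.1446
eta = 1 - 1/2.1446 = 0.5337 = 53.3710%

53.3710%


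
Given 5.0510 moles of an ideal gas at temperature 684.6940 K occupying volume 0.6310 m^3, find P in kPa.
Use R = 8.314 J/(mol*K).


P = nRT/V = 5.0510 * 8.314 * 684.6940 / 0.6310
= 28753.0494 / 0.6310 = 45567.4317 Pa = 45.5674 kPa

45.5674 kPa


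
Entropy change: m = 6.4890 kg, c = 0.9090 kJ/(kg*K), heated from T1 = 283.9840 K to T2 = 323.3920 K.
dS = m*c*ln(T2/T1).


T2/T1 = 1.1388
ln(T2/T1) = 0.1299
dS = 6.4890 * 0.9090 * 0.1299 = 0.7665 kJ/K

0.7665 kJ/K


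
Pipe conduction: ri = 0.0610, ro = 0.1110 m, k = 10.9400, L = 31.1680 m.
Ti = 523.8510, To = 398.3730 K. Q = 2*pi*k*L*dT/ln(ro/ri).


dT = 125.4780 K
ln(ro/ri) = 0.5987
Q = 2*pi*10.9400*31.1680*125.4780 / 0.5987 = 449051.4771 W

449051.4771 W


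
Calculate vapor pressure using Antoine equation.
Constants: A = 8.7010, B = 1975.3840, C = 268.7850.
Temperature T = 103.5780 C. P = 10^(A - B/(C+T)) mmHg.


C+T = 372.3630
B/(C+T) = 5.3050
log10(P) = 8.7010 - 5.3050 = 3.3960
P = 10^3.3960 = 2488.8837 mmHg

2488.8837 mmHg


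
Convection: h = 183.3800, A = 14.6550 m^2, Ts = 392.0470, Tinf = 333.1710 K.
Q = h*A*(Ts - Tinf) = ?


dT = 58.8760 K
Q = 183.3800 * 14.6550 * 58.8760 = 158225.3583 W

158225.3583 W


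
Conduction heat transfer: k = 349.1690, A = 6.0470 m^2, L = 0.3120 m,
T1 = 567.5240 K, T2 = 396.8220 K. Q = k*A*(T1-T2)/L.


dT = 170.7020 K
Q = 349.1690 * 6.0470 * 170.7020 / 0.3120 = 1155206.6046 W

1155206.6046 W


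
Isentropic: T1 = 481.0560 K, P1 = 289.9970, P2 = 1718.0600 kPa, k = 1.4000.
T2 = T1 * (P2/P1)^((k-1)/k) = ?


(k-1)/k = 0.2857
(P2/P1)^exp = 1.6625
T2 = 481.0560 * 1.6625 = 799.7446 K

799.7446 K


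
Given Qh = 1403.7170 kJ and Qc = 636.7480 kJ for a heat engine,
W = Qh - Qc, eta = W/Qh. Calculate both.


W = 1403.7170 - 636.7480 = 766.9690 kJ
eta = 766.9690 / 1403.7170 = 0.5464 = 54.6384%

W = 766.9690 kJ, eta = 54.6384%


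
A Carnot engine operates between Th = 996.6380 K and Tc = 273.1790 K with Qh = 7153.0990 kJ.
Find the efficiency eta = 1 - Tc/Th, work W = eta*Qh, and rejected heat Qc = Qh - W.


eta = 1 - 273.1790/996.6380 = 0.7259
W = 0.7259 * 7153.0990 = 5192.4308 kJ
Qc = 7153.0990 - 5192.4308 = 1960.6682 kJ

eta = 72.5899%, W = 5192.4308 kJ, Qc = 1960.6682 kJ


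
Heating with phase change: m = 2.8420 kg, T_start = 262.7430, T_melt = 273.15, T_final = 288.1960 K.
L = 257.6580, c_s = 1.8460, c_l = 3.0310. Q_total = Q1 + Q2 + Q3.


Q1 (sensible, solid) = 2.8420 * 1.8460 * 10.4070 = 54.5986 kJ
Q2 (latent) = 2.8420 * 257.6580 = 732.2640 kJ
Q3 (sensible, liquid) = 2.8420 * 3.0310 * 15.0460 = 129.6078 kJ
Q_total = 916.4704 kJ

916.4704 kJ


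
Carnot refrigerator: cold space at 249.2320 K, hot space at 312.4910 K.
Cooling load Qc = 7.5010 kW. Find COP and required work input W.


COP = 249.2320 / 63.2590 = 3.9399
W = 7.5010 / 3.9399 = 1.9039 kW

COP = 3.9399, W = 1.9039 kW


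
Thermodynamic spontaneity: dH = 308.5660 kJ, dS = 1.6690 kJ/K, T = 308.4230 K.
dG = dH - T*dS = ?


T*dS = 308.4230 * 1.6690 = 514.7580 kJ
dG = 308.5660 - 514.7580 = -206.1920 kJ (spontaneous)

dG = -206.1920 kJ, spontaneous


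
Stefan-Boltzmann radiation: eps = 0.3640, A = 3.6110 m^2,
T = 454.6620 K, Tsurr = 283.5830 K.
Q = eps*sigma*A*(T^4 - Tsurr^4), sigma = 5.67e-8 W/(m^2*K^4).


T^4 = 4.2732e+10
Tsurr^4 = 6.4673e+09
Q = 0.3640 * 5.67e-8 * 3.6110 * 3.6265e+10 = 2702.7015 W

2702.7015 W


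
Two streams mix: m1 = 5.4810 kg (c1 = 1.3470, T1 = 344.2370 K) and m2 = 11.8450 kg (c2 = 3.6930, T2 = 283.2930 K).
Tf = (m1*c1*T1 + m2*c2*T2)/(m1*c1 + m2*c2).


num = 14933.7212
den = 51.1265
Tf = 292.0936 K

292.0936 K


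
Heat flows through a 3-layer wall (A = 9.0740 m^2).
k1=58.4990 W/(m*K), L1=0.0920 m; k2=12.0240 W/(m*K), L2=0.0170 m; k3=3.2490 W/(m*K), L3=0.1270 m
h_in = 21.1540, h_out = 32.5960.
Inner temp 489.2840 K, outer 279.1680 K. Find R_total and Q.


R_conv_in = 1/(21.1540*9.0740) = 0.0052
R_1 = 0.0920/(58.4990*9.0740) = 0.0002
R_2 = 0.0170/(12.0240*9.0740) = 0.0002
R_3 = 0.1270/(3.2490*9.0740) = 0.0043
R_conv_out = 1/(32.5960*9.0740) = 0.0034
R_total = 0.0132 K/W
Q = 210.1160 / 0.0132 = 15884.7689 W

R_total = 0.0132 K/W, Q = 15884.7689 W


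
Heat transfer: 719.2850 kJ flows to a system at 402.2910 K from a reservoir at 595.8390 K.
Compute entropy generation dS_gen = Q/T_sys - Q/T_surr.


dS_sys = 719.2850/402.2910 = 1.7880 kJ/K
dS_surr = -719.2850/595.8390 = -1.2072 kJ/K
dS_gen = 1.7880 - 1.2072 = 0.5808 kJ/K (irreversible)

dS_gen = 0.5808 kJ/K, irreversible


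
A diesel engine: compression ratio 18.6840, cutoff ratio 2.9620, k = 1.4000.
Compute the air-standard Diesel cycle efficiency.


r^(k-1) = 3.2254
rc^k = 4.5732
eta = 0.5967 = 59.6688%

59.6688%


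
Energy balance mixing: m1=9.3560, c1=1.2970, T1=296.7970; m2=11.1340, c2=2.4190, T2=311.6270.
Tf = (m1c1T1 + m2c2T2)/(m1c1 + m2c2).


num = 11994.6475
den = 39.0679
Tf = 307.0207 K

307.0207 K


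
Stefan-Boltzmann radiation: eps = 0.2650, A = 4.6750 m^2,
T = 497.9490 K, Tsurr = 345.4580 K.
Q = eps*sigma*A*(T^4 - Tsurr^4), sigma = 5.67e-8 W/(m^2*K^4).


T^4 = 6.1481e+10
Tsurr^4 = 1.4242e+10
Q = 0.2650 * 5.67e-8 * 4.6750 * 4.7238e+10 = 3318.2287 W

3318.2287 W


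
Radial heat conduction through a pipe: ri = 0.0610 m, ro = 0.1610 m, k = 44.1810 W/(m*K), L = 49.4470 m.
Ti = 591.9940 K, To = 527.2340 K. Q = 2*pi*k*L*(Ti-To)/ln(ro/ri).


dT = 64.7600 K
ln(ro/ri) = 0.9705
Q = 2*pi*44.1810*49.4470*64.7600 / 0.9705 = 915910.4395 W

915910.4395 W


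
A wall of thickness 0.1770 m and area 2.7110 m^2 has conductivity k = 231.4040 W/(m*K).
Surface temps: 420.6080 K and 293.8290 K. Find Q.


dT = 126.7790 K
Q = 231.4040 * 2.7110 * 126.7790 / 0.1770 = 449339.3315 W

449339.3315 W


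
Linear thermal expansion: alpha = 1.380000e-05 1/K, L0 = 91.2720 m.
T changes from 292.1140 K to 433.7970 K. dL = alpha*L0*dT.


dT = 141.6830 K
dL = 1.380000e-05 * 91.2720 * 141.6830 = 0.178457 m
L_final = 91.450457 m

dL = 0.178457 m


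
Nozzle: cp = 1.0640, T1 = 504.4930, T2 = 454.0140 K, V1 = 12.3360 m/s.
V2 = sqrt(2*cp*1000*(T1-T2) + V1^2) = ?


dT = 50.4790 K
2*cp*1000*dT = 107419.3120
V1^2 = 152.1769
V2 = sqrt(107571.4889) = 327.9809 m/s

327.9809 m/s


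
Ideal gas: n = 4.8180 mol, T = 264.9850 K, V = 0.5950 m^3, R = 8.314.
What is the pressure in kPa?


P = nRT/V = 4.8180 * 8.314 * 264.9850 / 0.5950
= 10614.4649 / 0.5950 = 17839.4369 Pa = 17.8394 kPa

17.8394 kPa


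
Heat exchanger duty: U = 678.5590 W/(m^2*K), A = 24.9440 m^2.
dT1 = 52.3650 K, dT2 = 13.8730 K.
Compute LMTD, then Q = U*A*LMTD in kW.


LMTD = 28.9785 K
Q = 678.5590 * 24.9440 * 28.9785 = 490489.8266 W = 490.4898 kW

490.4898 kW


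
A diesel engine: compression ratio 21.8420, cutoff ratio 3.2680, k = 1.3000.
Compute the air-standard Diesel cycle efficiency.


r^(k-1) = 2.5222
rc^k = 4.6619
eta = 0.5076 = 50.7578%

50.7578%


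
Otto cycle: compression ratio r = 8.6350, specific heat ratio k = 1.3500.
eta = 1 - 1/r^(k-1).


r^(k-1) = 2.1266
eta = 1 - 1/2.1266 = 0.5298 = 52.9772%

52.9772%


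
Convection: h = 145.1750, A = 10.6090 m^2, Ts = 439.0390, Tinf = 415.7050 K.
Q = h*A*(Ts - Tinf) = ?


dT = 23.3340 K
Q = 145.1750 * 10.6090 * 23.3340 = 35938.1302 W

35938.1302 W


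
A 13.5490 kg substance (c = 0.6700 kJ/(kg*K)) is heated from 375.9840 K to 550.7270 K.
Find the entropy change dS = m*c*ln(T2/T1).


T2/T1 = 1.4648
ln(T2/T1) = 0.3817
dS = 13.5490 * 0.6700 * 0.3817 = 3.4649 kJ/K

3.4649 kJ/K


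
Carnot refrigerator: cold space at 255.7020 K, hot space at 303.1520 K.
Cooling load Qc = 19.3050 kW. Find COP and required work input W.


COP = 255.7020 / 47.4500 = 5.3889
W = 19.3050 / 5.3889 = 3.5824 kW

COP = 5.3889, W = 3.5824 kW


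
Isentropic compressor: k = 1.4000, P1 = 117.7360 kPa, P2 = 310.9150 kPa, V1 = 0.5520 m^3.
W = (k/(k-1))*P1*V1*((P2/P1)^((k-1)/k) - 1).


(k-1)/k = 0.2857
(P2/P1)^exp = 1.3198
W = 3.5000 * 117.7360 * 0.5520 * (1.3198 - 1) = 72.7345 kJ

72.7345 kJ


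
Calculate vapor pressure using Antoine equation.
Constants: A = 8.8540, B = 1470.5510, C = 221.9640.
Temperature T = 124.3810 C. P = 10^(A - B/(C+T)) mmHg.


C+T = 346.3450
B/(C+T) = 4.2459
log10(P) = 8.8540 - 4.2459 = 4.6081
P = 10^4.6081 = 40558.9071 mmHg

40558.9071 mmHg


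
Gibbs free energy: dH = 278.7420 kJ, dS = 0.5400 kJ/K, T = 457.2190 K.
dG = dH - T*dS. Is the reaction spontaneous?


T*dS = 457.2190 * 0.5400 = 246.8983 kJ
dG = 278.7420 - 246.8983 = 31.8437 kJ (non-spontaneous)

dG = 31.8437 kJ, non-spontaneous


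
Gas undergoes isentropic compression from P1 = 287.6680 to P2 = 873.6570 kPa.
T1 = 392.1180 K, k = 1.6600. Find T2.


(k-1)/k = 0.3976
(P2/P1)^exp = 1.5553
T2 = 392.1180 * 1.5553 = 609.8654 K

609.8654 K


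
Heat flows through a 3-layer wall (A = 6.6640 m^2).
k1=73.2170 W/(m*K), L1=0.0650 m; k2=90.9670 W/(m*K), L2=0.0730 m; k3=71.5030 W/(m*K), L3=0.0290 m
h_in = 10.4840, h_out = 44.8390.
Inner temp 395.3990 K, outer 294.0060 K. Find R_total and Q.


R_conv_in = 1/(10.4840*6.6640) = 0.0143
R_1 = 0.0650/(73.2170*6.6640) = 0.0001
R_2 = 0.0730/(90.9670*6.6640) = 0.0001
R_3 = 0.0290/(71.5030*6.6640) = 6.0861e-05
R_conv_out = 1/(44.8390*6.6640) = 0.0033
R_total = 0.0180 K/W
Q = 101.3930 / 0.0180 = 5640.9722 W

R_total = 0.0180 K/W, Q = 5640.9722 W
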